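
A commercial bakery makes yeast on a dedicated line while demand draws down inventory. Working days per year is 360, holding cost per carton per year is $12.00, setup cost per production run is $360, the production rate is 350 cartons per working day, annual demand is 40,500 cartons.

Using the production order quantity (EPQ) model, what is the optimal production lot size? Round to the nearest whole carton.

Daily demand d = 40,500/360 = 112.500; p = 350; 1 − d/p = 0.67857
EPQ = √(2DS / (H(1 − d/p)))
    = √(2 × 40,500 × 360 / (12 × 0.67857)) ≈ 1,892.37

1,892 cartons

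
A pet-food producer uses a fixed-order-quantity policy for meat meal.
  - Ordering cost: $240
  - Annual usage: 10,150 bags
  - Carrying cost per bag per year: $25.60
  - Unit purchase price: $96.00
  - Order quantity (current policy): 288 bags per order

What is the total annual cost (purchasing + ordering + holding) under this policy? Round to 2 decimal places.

$986,544.73

Orders/yr = 10,150/288 = 35.243; ordering cost = 35.243 × $240 = $8,458.33
Average inventory = 288/2 = 144; holding cost = 144 × $25.6 = $3,686.40
Purchase cost = D·C = 10,150 × 96 = $974,400.00
Total = $8,458.33 + $3,686.40 + $974,400.00 = $986,544.73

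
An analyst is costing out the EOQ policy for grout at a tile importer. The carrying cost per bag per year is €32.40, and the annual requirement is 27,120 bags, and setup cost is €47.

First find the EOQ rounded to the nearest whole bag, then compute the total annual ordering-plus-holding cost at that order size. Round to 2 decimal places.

EOQ = √(2DS/H) = √(2 × 27,120 × 47 / 32.4)
    = √(78,681.48) ≈ 280.50 → Q = 281 bags
Ordering: D/Q × S = 27,120/281 × €47 = €4,536.09
Holding:  Q/2 × H = 281/2 × €32.4 = €4,552.20
Total = €4,536.09 + €4,552.20 = €9,088.29

€9,088.29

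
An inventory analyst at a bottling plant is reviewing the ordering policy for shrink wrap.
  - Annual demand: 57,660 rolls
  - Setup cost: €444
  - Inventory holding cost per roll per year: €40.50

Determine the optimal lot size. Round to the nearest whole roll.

2DS/H = 2·57,660·444/40.5 = 1,264,248.89
EOQ = √1,264,248.89 ≈ 1,124.39

1,124 rolls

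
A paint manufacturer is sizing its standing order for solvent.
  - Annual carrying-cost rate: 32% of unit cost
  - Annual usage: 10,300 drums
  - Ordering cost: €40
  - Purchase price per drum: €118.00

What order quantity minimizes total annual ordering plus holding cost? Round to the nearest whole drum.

148 drums

Carrying cost H = €118 × 32% = €37.7600/drum/yr
Optimal lot size Q* = (2 × 10,300 × €40 / €37.76)^½ ≈ 147.72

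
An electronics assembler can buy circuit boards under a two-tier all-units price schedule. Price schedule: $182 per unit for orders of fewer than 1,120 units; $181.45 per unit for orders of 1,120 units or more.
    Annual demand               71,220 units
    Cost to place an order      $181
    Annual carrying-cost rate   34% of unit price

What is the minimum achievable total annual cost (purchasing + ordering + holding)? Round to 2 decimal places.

H₁ = 34%×$182 = $61.8800;  H₂ = 34%×$181.45 = $61.6930
EOQ₁ = √(2×71,220×181/61.8800) = 645.48  (< 1,120, feasible at tier 1)
EOQ₂ = √(2×71,220×181/61.6930) = 646.45  (< 1,120 → use Q = 1,120 at tier-2 price)
TC(tier 1 (EOQ₁), Q≈645.5) = $13,001,982.06
TC(tier 2, Q≈1,120.0) = $12,968,926.74
Minimum at tier 2: $12,968,926.74

$12,968,926.74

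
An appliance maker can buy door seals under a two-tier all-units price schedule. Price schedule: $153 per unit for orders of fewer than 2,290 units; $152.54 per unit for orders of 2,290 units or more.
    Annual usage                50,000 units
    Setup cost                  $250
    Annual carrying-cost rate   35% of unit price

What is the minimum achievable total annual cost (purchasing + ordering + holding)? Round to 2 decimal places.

$7,686,588.93

H₁ = 35%×$153 = $53.5500;  H₂ = 35%×$152.54 = $53.3890
EOQ₁ = √(2×50,000×250/53.5500) = 683.27  (< 2,290, feasible at tier 1)
EOQ₂ = √(2×50,000×250/53.3890) = 684.30  (< 2,290 → use Q = 2,290 at tier-2 price)
TC(tier 1 (EOQ₁), Q≈683.3) = $7,686,588.93
TC(tier 2, Q≈2,290.0) = $7,693,588.92
Minimum at tier 1 (EOQ₁): $7,686,588.93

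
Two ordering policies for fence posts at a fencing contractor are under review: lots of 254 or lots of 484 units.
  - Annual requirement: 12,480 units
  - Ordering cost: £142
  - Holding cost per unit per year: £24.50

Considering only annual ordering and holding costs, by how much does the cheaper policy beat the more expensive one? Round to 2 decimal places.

£498.02

TC(Q) = (D/Q)S + (Q/2)H
TC(254) = (12,480/254)×142 + (254/2)×24.5 = £10,088.51
TC(484) = (12,480/484)×142 + (484/2)×24.5 = £9,590.49
Lots of 484 are cheaper by £498.02.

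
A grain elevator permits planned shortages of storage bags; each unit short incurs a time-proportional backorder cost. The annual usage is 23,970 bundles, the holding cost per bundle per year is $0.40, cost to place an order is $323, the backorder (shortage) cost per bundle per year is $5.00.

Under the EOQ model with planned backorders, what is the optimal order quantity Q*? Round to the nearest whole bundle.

6,466 bundles

Basic EOQ = √(2·23,970·323/0.4) = 6,221.861
Backorder adjustment √((H+b)/b) = √((0.4+5)/5) = 1.0392
Q* = 6,221.861 × 1.0392 ≈ 6,465.95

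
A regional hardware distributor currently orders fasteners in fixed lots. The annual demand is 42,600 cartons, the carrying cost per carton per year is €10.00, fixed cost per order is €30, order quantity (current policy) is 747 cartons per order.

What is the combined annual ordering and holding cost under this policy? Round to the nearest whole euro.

Orders/yr = 42,600/747 = 57.028; ordering cost = 57.028 × €30 = €1,710.84
Average inventory = 747/2 = 373.5; holding cost = 373.5 × €10 = €3,735.00
Total = €1,710.84 + €3,735.00 = €5,445.84

€5,446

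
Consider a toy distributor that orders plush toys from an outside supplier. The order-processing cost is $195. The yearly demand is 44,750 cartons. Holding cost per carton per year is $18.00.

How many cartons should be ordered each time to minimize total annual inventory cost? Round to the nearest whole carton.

EOQ = √(2DS/H) = √(2 × 44,750 × 195 / 18)
    = √(969,583.33) ≈ 984.67

985 cartons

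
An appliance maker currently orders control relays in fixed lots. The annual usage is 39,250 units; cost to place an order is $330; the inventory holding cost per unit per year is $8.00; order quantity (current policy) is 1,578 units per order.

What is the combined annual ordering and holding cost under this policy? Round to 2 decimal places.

Annual ordering cost = (D/Q)·S = (39,250/1,578) × 330 = $8,208.17
Annual holding cost  = (Q/2)·H = (1,578/2) × 8 = $6,312.00
Total = $8,208.17 + $6,312.00 = $14,520.17

$14,520.17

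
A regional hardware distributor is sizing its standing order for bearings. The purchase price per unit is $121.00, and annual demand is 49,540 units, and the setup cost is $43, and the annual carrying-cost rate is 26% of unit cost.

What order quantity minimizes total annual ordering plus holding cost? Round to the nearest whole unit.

Holding cost per unit per year: H = 26% × $121 = $31.4600
Q* = √(2·D·S / H) = √(2·49,540·43 / 31.46) = √135,424.0 ≈ 368.00

368 units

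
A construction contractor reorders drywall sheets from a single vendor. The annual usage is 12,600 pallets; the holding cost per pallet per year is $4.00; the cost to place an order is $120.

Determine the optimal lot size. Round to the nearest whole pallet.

869 pallets

Optimal lot size Q* = (2 × 12,600 × $120 / $4)^½ ≈ 869.48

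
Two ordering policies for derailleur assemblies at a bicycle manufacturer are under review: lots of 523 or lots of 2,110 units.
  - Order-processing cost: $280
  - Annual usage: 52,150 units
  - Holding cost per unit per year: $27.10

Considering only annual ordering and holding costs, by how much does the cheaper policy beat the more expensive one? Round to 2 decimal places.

TC(Q) = (D/Q)S + (Q/2)H
TC(523) = (52,150/523)×280 + (523/2)×27.1 = $35,006.34
TC(2,110) = (52,150/2,110)×280 + (2,110/2)×27.1 = $35,510.88
|ΔTC| = |$35,006.34 − $35,510.88| = $504.54

$504.54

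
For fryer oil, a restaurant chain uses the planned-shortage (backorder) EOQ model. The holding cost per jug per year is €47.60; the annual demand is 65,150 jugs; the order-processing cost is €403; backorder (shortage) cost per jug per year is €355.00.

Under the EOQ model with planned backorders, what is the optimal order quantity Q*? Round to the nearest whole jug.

Q* = √(2DS/H) · √((H + b)/b)
   = √(2 × 65,150 × 403 / 47.6) · √((47.6 + 355) / 355)
   = 1,050.319 × 1.0649 ≈ 1,118.52

1,119 jugs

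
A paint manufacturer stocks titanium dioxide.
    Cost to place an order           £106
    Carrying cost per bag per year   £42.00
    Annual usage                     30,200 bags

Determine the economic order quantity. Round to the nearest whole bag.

Q* = √(2·D·S / H) = √(2·30,200·106 / 42) = √152,438.1 ≈ 390.43

390 bags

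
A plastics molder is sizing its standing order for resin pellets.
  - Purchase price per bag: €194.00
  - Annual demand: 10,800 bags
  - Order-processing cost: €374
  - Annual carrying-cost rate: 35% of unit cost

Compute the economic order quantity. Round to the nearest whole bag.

Holding cost per bag per year: H = 35% × €194 = €67.9000
2DS/H = 2·10,800·374/67.9 = 118,974.96
EOQ = √118,974.96 ≈ 344.93

345 bags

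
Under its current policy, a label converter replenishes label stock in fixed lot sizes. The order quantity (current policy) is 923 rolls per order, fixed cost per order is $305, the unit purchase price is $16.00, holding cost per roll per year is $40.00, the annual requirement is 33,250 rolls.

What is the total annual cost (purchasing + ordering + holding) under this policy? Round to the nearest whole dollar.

$561,447

Annual ordering cost = (D/Q)·S = (33,250/923) × 305 = $10,987.27
Annual holding cost  = (Q/2)·H = (923/2) × 40 = $18,460.00
Purchase cost = D·C = 33,250 × 16 = $532,000.00
Total = $10,987.27 + $18,460.00 + $532,000.00 = $561,447.27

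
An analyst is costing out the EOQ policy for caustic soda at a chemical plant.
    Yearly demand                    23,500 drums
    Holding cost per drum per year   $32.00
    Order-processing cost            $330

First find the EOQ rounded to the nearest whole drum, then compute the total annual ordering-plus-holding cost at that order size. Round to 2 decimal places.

Q* = √(2·D·S / H) = √(2·23,500·330 / 32) = √484,687.5 ≈ 696.20 → Q = 696 drums
Annual ordering cost = (D/Q)·S = (23,500/696) × 330 = $11,142.24
Annual holding cost  = (Q/2)·H = (696/2) × 32 = $11,136.00
Total = $11,142.24 + $11,136.00 = $22,278.24

$22,278.24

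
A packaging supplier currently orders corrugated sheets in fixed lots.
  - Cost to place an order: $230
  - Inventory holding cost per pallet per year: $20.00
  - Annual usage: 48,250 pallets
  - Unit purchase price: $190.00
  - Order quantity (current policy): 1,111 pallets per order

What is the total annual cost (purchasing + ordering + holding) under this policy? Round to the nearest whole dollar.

$9,188,599

Ordering: D/Q × S = 48,250/1,111 × $230 = $9,988.75
Holding:  Q/2 × H = 1,111/2 × $20 = $11,110.00
Purchase cost = D·C = 48,250 × 190 = $9,167,500.00
Total = $9,988.75 + $11,110.00 + $9,167,500.00 = $9,188,598.75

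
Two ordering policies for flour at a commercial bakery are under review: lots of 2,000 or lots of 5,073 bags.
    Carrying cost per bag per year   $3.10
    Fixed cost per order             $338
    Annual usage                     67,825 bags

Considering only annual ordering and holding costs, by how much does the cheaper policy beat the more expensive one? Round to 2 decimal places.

TC(Q) = (D/Q)S + (Q/2)H
TC(2,000) = (67,825/2,000)×338 + (2,000/2)×3.1 = $14,562.43
TC(5,073) = (67,825/5,073)×338 + (5,073/2)×3.1 = $12,382.14
Lots of 5,073 are cheaper by $2,180.28.

$2,180.28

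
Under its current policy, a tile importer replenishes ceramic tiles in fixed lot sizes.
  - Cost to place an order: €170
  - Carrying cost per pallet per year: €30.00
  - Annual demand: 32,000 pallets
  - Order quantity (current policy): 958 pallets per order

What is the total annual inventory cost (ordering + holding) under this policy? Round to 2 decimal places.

€20,048.50

Annual ordering cost = (D/Q)·S = (32,000/958) × 170 = €5,678.50
Annual holding cost  = (Q/2)·H = (958/2) × 30 = €14,370.00
Total = €5,678.50 + €14,370.00 = €20,048.50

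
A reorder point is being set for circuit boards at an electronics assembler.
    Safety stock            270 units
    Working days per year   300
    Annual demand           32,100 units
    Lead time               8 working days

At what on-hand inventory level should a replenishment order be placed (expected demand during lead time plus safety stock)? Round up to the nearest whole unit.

1,126 units

Daily demand d = 32,100 / 300 = 107.000 units/day
Demand during lead time = 107.000 × 8 = 856.00
Reorder point = 856.00 + 270 = 1,126.00 → round up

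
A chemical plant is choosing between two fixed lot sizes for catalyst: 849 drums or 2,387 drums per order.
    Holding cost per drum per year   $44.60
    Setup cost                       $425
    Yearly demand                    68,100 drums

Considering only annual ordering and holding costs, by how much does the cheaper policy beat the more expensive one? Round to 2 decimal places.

Annual cost at Q: ordering D·S/Q plus holding Q·H/2.
TC(849) = (68,100/849)×425 + (849/2)×44.6 = $53,022.81
TC(2,387) = (68,100/2,387)×425 + (2,387/2)×44.6 = $65,355.15
Cheaper: Q = 849.  Difference = $12,332.35

$12,332.35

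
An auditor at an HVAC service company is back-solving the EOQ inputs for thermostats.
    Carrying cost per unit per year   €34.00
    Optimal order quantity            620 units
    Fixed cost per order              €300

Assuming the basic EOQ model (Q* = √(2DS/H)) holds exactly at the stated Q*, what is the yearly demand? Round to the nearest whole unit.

EOQ relation: Q² = 2DS/H, so rearrange for the unknown.
D = Q²H / (2S) = 620² × 34 / (2 × 300) = 21,782.67

21,783 units per year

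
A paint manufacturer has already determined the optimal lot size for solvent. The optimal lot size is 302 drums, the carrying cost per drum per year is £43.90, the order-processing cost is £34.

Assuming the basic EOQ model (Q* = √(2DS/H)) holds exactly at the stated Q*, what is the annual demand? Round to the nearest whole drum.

Since Q* = (2DS/H)^½, squaring gives Q*²·H = 2DS.
D = Q²H / (2S) = 302² × 43.9 / (2 × 34) = 58,880.23

58,880 drums per year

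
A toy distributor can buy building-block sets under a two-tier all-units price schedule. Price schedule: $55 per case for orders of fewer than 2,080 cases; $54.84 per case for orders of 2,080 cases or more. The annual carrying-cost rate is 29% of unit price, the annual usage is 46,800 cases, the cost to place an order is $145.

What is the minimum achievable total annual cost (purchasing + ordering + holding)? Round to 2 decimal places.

$2,586,314.24

H₁ = 29%×$55 = $15.9500;  H₂ = 29%×$54.84 = $15.9036
EOQ₁ = √(2×46,800×145/15.9500) = 922.45  (< 2,080, feasible at tier 1)
EOQ₂ = √(2×46,800×145/15.9036) = 923.79  (< 2,080 → use Q = 2,080 at tier-2 price)
TC(tier 1 (EOQ₁), Q≈922.4) = $2,588,713.04
TC(tier 2, Q≈2,080.0) = $2,586,314.24
Minimum at tier 2: $2,586,314.24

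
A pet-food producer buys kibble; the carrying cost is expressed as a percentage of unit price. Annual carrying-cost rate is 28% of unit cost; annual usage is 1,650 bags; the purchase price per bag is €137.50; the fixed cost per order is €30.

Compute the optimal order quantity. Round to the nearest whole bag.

51 bags

Carrying cost H = €137.5 × 28% = €38.5000/bag/yr
2DS/H = 2·1,650·30/38.5 = 2,571.43
EOQ = √2,571.43 ≈ 50.71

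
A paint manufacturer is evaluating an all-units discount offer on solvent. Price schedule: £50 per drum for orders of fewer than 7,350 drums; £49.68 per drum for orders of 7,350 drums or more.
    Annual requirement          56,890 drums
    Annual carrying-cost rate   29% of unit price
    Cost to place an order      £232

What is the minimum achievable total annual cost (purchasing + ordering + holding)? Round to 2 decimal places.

H₁ = 29%×£50 = £14.5000;  H₂ = 29%×£49.68 = £14.4072
EOQ₁ = √(2×56,890×232/14.5000) = 1,349.25  (< 7,350, feasible at tier 1)
EOQ₂ = √(2×56,890×232/14.4072) = 1,353.59  (< 7,350 → use Q = 7,350 at tier-2 price)
TC(tier 1 (EOQ₁), Q≈1,349.3) = £2,864,064.15
TC(tier 2, Q≈7,350.0) = £2,881,037.37
Minimum at tier 1 (EOQ₁): £2,864,064.15

£2,864,064.15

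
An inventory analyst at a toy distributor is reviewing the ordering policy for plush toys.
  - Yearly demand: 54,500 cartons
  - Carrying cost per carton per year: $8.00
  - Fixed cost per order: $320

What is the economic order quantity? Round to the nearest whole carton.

Q* = √(2·D·S / H) = √(2·54,500·320 / 8) = √4,360,000.0 ≈ 2,088.06

2,088 cartons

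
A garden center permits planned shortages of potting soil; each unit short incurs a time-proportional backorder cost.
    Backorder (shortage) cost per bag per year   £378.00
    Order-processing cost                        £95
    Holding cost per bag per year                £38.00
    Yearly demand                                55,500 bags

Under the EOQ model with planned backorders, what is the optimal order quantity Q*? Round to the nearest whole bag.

Q* = √(2DS/H) · √((H + b)/b)
   = √(2 × 55,500 × 95 / 38) · √((38 + 378) / 378)
   = 526.783 × 1.0491 ≈ 552.63

553 bags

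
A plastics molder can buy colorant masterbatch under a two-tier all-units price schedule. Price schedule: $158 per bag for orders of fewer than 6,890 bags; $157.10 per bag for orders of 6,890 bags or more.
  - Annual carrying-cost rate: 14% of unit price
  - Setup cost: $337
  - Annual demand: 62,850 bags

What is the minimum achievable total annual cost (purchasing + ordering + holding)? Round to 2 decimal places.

H₁ = 14%×$158 = $22.1200;  H₂ = 14%×$157.10 = $21.9940
EOQ₁ = √(2×62,850×337/22.1200) = 1,383.85  (< 6,890, feasible at tier 1)
EOQ₂ = √(2×62,850×337/21.9940) = 1,387.81  (< 6,890 → use Q = 6,890 at tier-2 price)
TC(tier 1 (EOQ₁), Q≈1,383.9) = $9,960,910.83
TC(tier 2, Q≈6,890.0) = $9,952,578.42
Minimum at tier 2: $9,952,578.42

$9,952,578.42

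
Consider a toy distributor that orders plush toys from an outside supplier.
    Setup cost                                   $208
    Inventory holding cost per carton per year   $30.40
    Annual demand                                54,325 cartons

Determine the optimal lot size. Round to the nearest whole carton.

862 cartons

Optimal lot size Q* = (2 × 54,325 × $208 / $30.4)^½ ≈ 862.20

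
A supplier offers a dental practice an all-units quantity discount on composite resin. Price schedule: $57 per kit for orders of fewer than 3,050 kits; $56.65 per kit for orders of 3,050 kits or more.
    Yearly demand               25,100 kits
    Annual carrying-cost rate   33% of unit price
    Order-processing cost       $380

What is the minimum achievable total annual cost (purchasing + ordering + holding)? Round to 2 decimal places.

H₁ = 33%×$57 = $18.8100;  H₂ = 33%×$56.65 = $18.6945
EOQ₁ = √(2×25,100×380/18.8100) = 1,007.05  (< 3,050, feasible at tier 1)
EOQ₂ = √(2×25,100×380/18.6945) = 1,010.15  (< 3,050 → use Q = 3,050 at tier-2 price)
TC(tier 1 (EOQ₁), Q≈1,007.0) = $1,449,642.53
TC(tier 2, Q≈3,050.0) = $1,453,551.33
Minimum at tier 1 (EOQ₁): $1,449,642.53

$1,449,642.53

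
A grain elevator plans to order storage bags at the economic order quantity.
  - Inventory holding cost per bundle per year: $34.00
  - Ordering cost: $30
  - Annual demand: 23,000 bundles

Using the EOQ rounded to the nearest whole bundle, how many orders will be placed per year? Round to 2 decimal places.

114.43 orders per year

EOQ = √(2DS/H) = √(2 × 23,000 × 30 / 34)
    = √(40,588.24) ≈ 201.47 → Q = 201
Orders per year = D/Q = 23,000 / 201 = 114.428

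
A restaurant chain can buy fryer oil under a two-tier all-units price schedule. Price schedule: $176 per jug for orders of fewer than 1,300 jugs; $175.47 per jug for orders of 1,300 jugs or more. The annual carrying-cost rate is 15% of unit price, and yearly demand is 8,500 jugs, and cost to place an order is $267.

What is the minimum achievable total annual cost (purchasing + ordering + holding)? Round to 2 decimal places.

H₁ = 15%×$176 = $26.4000;  H₂ = 15%×$175.47 = $26.3205
EOQ₁ = √(2×8,500×267/26.4000) = 414.65  (< 1,300, feasible at tier 1)
EOQ₂ = √(2×8,500×267/26.3205) = 415.27  (< 1,300 → use Q = 1,300 at tier-2 price)
TC(tier 1 (EOQ₁), Q≈414.6) = $1,506,946.67
TC(tier 2, Q≈1,300.0) = $1,510,349.09
Minimum at tier 1 (EOQ₁): $1,506,946.67

$1,506,946.67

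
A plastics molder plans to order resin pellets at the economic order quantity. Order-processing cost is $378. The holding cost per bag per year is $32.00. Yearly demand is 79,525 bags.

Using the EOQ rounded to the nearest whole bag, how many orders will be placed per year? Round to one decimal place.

Optimal lot size Q* = (2 × 79,525 × $378 / $32)^½ ≈ 1,370.69 → Q = 1,371
Orders per year = D/Q = 79,525 / 1,371 = 58.005

58.0 orders per year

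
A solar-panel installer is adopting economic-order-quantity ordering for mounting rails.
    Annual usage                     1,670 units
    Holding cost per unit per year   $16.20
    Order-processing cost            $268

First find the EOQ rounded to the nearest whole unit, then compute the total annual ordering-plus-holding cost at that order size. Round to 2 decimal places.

Q* = √(2·D·S / H) = √(2·1,670·268 / 16.2) = √55,254.3 ≈ 235.06 → Q = 235 units
Annual ordering cost = (D/Q)·S = (1,670/235) × 268 = $1,904.51
Annual holding cost  = (Q/2)·H = (235/2) × 16.2 = $1,903.50
Total = $1,904.51 + $1,903.50 = $3,808.01

$3,808.01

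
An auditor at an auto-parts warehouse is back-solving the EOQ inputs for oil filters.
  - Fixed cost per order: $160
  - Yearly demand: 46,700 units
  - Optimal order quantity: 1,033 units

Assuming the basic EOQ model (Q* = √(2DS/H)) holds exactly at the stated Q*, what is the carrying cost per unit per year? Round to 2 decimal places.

EOQ relation: Q² = 2DS/H, so rearrange for the unknown.
H = 2DS / Q² = 2 × 46,700 × 160 / 1,033² = 14.0045

$14.00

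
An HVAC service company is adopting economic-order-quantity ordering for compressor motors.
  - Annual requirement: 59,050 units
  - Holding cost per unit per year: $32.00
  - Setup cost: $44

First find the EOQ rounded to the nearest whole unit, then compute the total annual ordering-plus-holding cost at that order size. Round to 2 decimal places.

$12,895.15

Optimal lot size Q* = (2 × 59,050 × $44 / $32)^½ ≈ 402.97 → Q = 403 units
Ordering: D/Q × S = 59,050/403 × $44 = $6,447.15
Holding:  Q/2 × H = 403/2 × $32 = $6,448.00
Total = $6,447.15 + $6,448.00 = $12,895.15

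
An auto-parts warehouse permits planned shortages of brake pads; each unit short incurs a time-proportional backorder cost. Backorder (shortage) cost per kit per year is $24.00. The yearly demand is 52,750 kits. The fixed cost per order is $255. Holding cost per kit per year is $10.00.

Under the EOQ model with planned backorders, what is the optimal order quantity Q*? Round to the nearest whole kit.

1,952 kits

Basic EOQ = √(2·52,750·255/10) = 1,640.198
Backorder adjustment √((H+b)/b) = √((10+24)/24) = 1.1902
Q* = 1,640.198 × 1.1902 ≈ 1,952.23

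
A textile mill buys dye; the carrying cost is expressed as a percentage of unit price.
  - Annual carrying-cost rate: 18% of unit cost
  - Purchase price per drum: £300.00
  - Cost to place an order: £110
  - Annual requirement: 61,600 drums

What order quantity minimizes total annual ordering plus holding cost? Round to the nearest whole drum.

501 drums

Holding cost per drum per year: H = 18% × £300 = £54.0000
Q* = √(2·D·S / H) = √(2·61,600·110 / 54) = √250,963.0 ≈ 500.96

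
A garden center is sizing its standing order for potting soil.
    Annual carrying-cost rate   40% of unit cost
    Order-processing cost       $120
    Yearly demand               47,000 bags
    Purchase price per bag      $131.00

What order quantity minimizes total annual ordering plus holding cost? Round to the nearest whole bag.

Holding cost per bag per year: H = 40% × $131 = $52.4000
2DS/H = 2·47,000·120/52.4 = 215,267.18
EOQ = √215,267.18 ≈ 463.97

464 bags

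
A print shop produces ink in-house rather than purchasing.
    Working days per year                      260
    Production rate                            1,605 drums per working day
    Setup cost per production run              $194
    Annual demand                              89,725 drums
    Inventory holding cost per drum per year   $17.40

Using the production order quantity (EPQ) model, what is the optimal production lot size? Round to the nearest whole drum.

1,596 drums

d = 89,725/260 = 345.0962 drums/day;  effective holding cost H(1 − d/p) = 17.4·(1 − 345.0962/1605) = 13.65877
Q* = √(2DS / H_eff) = √(2·89,725·194 / 13.65877) ≈ 1,596.49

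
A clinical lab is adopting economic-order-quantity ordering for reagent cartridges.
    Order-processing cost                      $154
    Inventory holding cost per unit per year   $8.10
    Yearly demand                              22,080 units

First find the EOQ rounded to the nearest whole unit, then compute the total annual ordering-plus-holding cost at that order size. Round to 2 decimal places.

2DS/H = 2·22,080·154/8.1 = 839,585.19
EOQ = √839,585.19 ≈ 916.29 → Q = 916 units
Ordering: D/Q × S = 22,080/916 × $154 = $3,712.14
Holding:  Q/2 × H = 916/2 × $8.1 = $3,709.80
Total = $3,712.14 + $3,709.80 = $7,421.94

$7,421.94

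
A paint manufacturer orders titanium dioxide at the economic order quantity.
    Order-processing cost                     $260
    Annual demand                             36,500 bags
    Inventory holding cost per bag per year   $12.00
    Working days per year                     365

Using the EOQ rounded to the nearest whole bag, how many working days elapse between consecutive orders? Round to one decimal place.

2DS/H = 2·36,500·260/12 = 1,581,666.67
EOQ = √1,581,666.67 ≈ 1,257.64 → Q = 1,258 bags
Days between orders = 365 / (D/Q) = 365 / 29.014 ≈ 12.580

12.6 days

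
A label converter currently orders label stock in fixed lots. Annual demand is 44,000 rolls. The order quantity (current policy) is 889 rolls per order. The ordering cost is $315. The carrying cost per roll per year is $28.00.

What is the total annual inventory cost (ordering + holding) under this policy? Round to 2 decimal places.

Orders/yr = 44,000/889 = 49.494; ordering cost = 49.494 × $315 = $15,590.55
Average inventory = 889/2 = 444.5; holding cost = 444.5 × $28 = $12,446.00
Total = $15,590.55 + $12,446.00 = $28,036.55

$28,036.55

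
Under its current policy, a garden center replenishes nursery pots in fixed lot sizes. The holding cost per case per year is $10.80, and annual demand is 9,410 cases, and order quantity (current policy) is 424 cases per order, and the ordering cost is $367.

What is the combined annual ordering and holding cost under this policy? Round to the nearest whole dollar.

$10,435

Ordering: D/Q × S = 9,410/424 × $367 = $8,144.98
Holding:  Q/2 × H = 424/2 × $10.8 = $2,289.60
Total = $8,144.98 + $2,289.60 = $10,434.58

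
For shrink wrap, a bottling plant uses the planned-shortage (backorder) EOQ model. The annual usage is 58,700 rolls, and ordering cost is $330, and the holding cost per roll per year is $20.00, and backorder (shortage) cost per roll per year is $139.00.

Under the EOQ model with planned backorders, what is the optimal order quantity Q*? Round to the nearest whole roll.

1,489 rolls

Q* = √(2DS/H) · √((H + b)/b)
   = √(2 × 58,700 × 330 / 20) · √((20 + 139) / 139)
   = 1,391.797 × 1.0695 ≈ 1,488.56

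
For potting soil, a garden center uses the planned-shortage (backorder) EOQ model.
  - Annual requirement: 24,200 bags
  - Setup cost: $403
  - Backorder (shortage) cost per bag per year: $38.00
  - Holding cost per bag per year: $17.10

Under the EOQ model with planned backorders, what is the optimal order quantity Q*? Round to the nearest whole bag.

1,286 bags

Basic EOQ = √(2·24,200·403/17.1) = 1,068.014
Backorder adjustment √((H+b)/b) = √((17.1+38)/38) = 1.2042
Q* = 1,068.014 × 1.2042 ≈ 1,286.06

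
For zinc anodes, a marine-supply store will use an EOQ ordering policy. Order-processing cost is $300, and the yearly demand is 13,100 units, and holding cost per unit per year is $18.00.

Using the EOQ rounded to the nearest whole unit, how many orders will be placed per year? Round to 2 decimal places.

EOQ = √(2DS/H) = √(2 × 13,100 × 300 / 18)
    = √(436,666.67) ≈ 660.81 → Q = 661
N = D/Q = 13,100/661 ≈ 19.818 orders/yr

19.82 orders per year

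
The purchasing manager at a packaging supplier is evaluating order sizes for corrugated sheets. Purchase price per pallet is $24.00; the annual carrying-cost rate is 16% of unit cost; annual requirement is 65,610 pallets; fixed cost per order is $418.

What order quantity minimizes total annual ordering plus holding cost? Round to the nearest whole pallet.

Holding cost per pallet per year: H = 16% × $24 = $3.8400
Optimal lot size Q* = (2 × 65,610 × $418 / $3.84)^½ ≈ 3,779.40

3,779 pallets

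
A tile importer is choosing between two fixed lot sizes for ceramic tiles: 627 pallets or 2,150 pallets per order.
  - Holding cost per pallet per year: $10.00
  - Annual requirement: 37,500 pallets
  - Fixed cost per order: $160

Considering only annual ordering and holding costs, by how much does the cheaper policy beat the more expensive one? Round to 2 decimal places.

Annual cost at Q: ordering D·S/Q plus holding Q·H/2.
TC(627) = (37,500/627)×160 + (627/2)×10 = $12,704.38
TC(2,150) = (37,500/2,150)×160 + (2,150/2)×10 = $13,540.70
Cheaper: Q = 627.  Difference = $836.32

$836.32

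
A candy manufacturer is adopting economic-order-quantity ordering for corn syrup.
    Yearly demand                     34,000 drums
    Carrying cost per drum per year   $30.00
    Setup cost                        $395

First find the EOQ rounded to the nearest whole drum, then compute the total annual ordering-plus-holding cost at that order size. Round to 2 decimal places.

Q* = √(2·D·S / H) = √(2·34,000·395 / 30) = √895,333.3 ≈ 946.22 → Q = 946 drums
Orders/yr = 34,000/946 = 35.941; ordering cost = 35.941 × $395 = $14,196.62
Average inventory = 946/2 = 473; holding cost = 473 × $30 = $14,190.00
Total = $14,196.62 + $14,190.00 = $28,386.62

$28,386.62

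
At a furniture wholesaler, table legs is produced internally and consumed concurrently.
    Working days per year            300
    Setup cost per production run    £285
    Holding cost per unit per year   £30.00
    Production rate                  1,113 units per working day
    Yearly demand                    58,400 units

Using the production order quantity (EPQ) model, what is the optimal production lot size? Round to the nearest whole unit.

d = 58,400/300 = 194.6667 units/day;  effective holding cost H(1 − d/p) = 30·(1 − 194.6667/1113) = 24.75292
Q* = √(2DS / H_eff) = √(2·58,400·285 / 24.75292) ≈ 1,159.66

1,160 units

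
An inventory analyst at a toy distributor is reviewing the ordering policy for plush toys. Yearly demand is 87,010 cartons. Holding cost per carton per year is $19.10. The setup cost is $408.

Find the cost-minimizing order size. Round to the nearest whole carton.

EOQ = √(2DS/H) = √(2 × 87,010 × 408 / 19.1)
    = √(3,717,285.86) ≈ 1,928.03

1,928 cartons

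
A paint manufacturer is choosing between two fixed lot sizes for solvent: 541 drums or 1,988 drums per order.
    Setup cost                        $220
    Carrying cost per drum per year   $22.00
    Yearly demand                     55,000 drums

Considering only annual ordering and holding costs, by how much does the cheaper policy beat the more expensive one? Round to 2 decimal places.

TC(Q) = (D/Q)S + (Q/2)H
TC(541) = (55,000/541)×220 + (541/2)×22 = $28,316.99
TC(1,988) = (55,000/1,988)×220 + (1,988/2)×22 = $27,954.52
|ΔTC| = |$28,316.99 − $27,954.52| = $362.47

$362.47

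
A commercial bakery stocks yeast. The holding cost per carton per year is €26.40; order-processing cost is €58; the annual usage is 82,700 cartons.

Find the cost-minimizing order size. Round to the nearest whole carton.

603 cartons

Q* = √(2·D·S / H) = √(2·82,700·58 / 26.4) = √363,378.8 ≈ 602.81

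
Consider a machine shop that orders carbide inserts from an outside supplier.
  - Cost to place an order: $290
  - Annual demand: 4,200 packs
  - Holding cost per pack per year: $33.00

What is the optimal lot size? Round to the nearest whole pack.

272 packs

EOQ = √(2DS/H) = √(2 × 4,200 × 290 / 33)
    = √(73,818.18) ≈ 271.70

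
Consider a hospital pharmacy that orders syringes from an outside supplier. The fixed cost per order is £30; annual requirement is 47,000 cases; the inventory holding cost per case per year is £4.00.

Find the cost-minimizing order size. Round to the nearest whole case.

Q* = √(2·D·S / H) = √(2·47,000·30 / 4) = √705,000.0 ≈ 839.64

840 cases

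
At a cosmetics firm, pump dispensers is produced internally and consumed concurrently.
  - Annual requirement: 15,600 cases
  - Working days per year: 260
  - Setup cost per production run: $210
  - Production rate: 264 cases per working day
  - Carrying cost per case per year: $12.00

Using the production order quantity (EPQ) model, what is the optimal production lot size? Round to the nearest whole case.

841 cases

Daily demand d = 15,600/260 = 60.000; p = 264; 1 − d/p = 0.77273
EPQ = √(2DS / (H(1 − d/p)))
    = √(2 × 15,600 × 210 / (12 × 0.77273)) ≈ 840.59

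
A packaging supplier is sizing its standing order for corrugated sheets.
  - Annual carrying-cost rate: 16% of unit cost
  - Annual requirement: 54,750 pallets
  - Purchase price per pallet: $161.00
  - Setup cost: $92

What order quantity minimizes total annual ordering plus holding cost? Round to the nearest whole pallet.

Carrying cost H = $161 × 16% = $25.7600/pallet/yr
Q* = √(2·D·S / H) = √(2·54,750·92 / 25.76) = √391,071.4 ≈ 625.36

625 pallets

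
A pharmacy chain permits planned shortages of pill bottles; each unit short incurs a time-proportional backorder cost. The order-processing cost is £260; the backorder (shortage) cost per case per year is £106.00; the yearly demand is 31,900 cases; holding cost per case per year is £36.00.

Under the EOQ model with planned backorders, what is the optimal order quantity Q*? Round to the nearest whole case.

786 cases

Basic EOQ = √(2·31,900·260/36) = 678.806
Backorder adjustment √((H+b)/b) = √((36+106)/106) = 1.1574
Q* = 678.806 × 1.1574 ≈ 785.66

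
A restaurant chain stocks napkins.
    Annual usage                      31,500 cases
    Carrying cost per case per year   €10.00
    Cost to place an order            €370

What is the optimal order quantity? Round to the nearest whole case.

1,527 cases

EOQ = √(2DS/H) = √(2 × 31,500 × 370 / 10)
    = √(2,331,000.00) ≈ 1,526.76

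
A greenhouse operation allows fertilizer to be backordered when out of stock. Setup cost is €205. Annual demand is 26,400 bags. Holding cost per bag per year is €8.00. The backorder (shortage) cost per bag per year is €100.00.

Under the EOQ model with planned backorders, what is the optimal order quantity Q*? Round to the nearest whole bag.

Q* = √(2DS/H) · √((H + b)/b)
   = √(2 × 26,400 × 205 / 8) · √((8 + 100) / 100)
   = 1,163.185 × 1.0392 ≈ 1,208.82

1,209 bags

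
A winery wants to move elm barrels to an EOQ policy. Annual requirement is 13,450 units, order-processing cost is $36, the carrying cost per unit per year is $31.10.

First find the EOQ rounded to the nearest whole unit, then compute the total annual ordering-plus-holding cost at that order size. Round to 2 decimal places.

Optimal lot size Q* = (2 × 13,450 × $36 / $31.1)^½ ≈ 176.46 → Q = 176 units
Ordering: D/Q × S = 13,450/176 × $36 = $2,751.14
Holding:  Q/2 × H = 176/2 × $31.1 = $2,736.80
Total = $2,751.14 + $2,736.80 = $5,487.94

$5,487.94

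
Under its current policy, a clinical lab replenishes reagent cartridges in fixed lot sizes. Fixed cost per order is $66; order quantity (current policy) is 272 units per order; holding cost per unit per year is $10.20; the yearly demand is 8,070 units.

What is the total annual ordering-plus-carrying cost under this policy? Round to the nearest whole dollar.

$3,345

Orders/yr = 8,070/272 = 29.669; ordering cost = 29.669 × $66 = $1,958.16
Average inventory = 272/2 = 136; holding cost = 136 × $10.2 = $1,387.20
Total = $1,958.16 + $1,387.20 = $3,345.36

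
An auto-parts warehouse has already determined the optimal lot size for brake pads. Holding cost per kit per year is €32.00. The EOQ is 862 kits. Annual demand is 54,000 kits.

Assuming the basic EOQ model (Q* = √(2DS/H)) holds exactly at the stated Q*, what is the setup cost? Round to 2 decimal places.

Since Q* = (2DS/H)^½, squaring gives Q*²·H = 2DS.
S = Q²H / (2D) = 862² × 32 / (2 × 54,000) = 220.1612

€220.16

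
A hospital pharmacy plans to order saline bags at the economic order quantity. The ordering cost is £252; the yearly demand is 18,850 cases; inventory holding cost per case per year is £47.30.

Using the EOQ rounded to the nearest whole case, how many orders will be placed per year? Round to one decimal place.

42.1 orders per year

Optimal lot size Q* = (2 × 18,850 × £252 / £47.3)^½ ≈ 448.17 → Q = 448
Orders per year = D/Q = 18,850 / 448 = 42.076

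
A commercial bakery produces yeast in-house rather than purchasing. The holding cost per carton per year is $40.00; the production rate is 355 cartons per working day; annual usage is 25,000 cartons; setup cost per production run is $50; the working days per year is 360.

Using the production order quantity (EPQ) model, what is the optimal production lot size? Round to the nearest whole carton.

Daily demand d = 25,000/360 = 69.444; p = 355; 1 − d/p = 0.80438
EPQ = √(2DS / (H(1 − d/p)))
    = √(2 × 25,000 × 50 / (40 × 0.80438)) ≈ 278.75

279 cartons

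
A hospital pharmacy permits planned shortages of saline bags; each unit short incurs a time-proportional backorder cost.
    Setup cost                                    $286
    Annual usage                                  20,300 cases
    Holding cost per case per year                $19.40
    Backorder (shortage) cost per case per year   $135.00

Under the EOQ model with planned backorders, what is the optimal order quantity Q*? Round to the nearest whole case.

Q* = √(2DS/H) · √((H + b)/b)
   = √(2 × 20,300 × 286 / 19.4) · √((19.4 + 135) / 135)
   = 773.651 × 1.0694 ≈ 827.37

827 cases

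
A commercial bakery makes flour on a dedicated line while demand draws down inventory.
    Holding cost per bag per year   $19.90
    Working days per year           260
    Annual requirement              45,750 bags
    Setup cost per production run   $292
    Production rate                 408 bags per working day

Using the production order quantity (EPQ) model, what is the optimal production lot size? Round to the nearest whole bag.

1,536 bags

Daily demand d = 45,750/260 = 175.962; p = 408; 1 − d/p = 0.56872
EPQ = √(2DS / (H(1 − d/p)))
    = √(2 × 45,750 × 292 / (19.9 × 0.56872)) ≈ 1,536.48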